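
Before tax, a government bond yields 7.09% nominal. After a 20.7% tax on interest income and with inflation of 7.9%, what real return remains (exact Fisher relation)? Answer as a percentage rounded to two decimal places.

-2.11%

After-tax nominal return = 7.09% × (1 − 0.207) = 5.62237%.
1 + r = 1.0562237 / 1.07900 = 0.978891
After-tax real rate = 0.978891 − 1 → -2.11%.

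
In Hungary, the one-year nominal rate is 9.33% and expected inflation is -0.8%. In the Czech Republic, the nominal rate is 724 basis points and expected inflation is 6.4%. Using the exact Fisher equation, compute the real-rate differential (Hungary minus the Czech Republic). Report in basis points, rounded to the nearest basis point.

942 basis points

Hungary: (1 + 0.0933)/(1 − 0.0080) − 1 = 10.2117%
The Czech Republic: (1 + 0.0724)/(1 + 0.0640) − 1 = 0.7895%
Differential = 10.2117% − 0.7895% = 9.4222% → 942 basis points.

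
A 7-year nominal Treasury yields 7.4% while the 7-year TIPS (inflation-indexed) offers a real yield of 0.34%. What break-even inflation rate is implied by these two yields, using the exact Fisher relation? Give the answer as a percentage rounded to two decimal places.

7.04%

(1 + π) = (1 + i)/(1 + r) = 1.07400 / 1.00340 = 1.070361
Break-even inflation = 1.070361 − 1 → 7.04%.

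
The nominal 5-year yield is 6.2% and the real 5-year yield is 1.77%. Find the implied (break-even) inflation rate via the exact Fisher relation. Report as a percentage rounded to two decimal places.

4.35%

(1 + π) = (1 + i)/(1 + r) = 1.06200 / 1.01770 = 1.043530
Break-even inflation = 1.043530 − 1 → 4.35%.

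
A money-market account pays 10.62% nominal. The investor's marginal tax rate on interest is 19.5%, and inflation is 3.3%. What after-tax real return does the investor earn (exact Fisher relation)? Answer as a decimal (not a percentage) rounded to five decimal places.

After-tax nominal return = 10.62% × (1 − 0.195) = 8.5491%.
1 + r = 1.085491 / 1.03300 = 1.050814
After-tax real rate = 1.050814 − 1 → 0.05081.

0.05081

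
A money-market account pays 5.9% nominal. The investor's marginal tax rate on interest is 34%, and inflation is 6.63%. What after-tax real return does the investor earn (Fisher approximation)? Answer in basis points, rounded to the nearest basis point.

After-tax nominal return = 5.9% × (1 − 0.34) = 3.8940%.
r ≈ 3.8940% − 6.63% → -274 basis points.

-274 basis points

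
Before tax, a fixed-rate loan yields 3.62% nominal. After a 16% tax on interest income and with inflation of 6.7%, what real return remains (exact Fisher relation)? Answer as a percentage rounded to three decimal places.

-3.429%

After-tax nominal return = 3.62% × (1 − 0.16) = 3.0408%.
1 + r = 1.030408 / 1.06700 = 0.965706
After-tax real rate = 0.965706 − 1 → -3.429%.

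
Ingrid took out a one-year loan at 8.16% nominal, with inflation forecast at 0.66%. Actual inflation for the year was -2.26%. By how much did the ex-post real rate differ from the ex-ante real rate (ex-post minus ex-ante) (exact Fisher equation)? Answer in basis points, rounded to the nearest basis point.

Ex-ante: (1 + 0.0816)/(1 + 0.0066) − 1 = 7.4508%
Ex-post: (1 + 0.0816)/(1 − 0.0226) − 1 = 10.6609%
Difference (ex-post − ex-ante) = 3.2101% → 321 basis points.

321 basis points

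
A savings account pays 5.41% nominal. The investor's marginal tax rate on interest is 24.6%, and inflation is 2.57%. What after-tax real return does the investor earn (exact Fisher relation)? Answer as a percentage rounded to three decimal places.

After-tax nominal return = 5.41% × (1 − 0.246) = 4.07914%.
1 + r = 1.0407914 / 1.02570 = 1.014713
After-tax real rate = 1.014713 − 1 → 1.471%.

1.471%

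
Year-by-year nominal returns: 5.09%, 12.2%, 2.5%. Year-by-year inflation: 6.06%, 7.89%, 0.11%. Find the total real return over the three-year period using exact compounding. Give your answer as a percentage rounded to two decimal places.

5.50%

Compound the nominal returns: 1.0509 × 1.1220 × 1.0250 = 1.208588.
Compound inflation: 1.0606 × 1.0789 × 1.0011 = 1.145540.
Deflate: 1.208588 / 1.145540 = 1.055037.
Total real return = 1.055037 − 1 → 5.50%.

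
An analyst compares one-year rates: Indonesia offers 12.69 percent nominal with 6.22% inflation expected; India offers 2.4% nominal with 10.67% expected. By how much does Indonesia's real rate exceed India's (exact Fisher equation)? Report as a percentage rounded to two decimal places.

13.56%

Indonesia: (1 + 0.1269)/(1 + 0.0622) − 1 = 6.0911%
India: (1 + 0.0240)/(1 + 0.1067) − 1 = -7.4727%
Differential = 6.0911% − (-7.4727%) = 13.5638% → 13.56%.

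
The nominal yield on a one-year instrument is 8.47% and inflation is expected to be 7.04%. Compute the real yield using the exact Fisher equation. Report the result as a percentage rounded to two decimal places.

1.34%

By the Fisher relation, 1 + r = (1 + i)/(1 + π).
1 + r = 1.08470 / 1.07040 = 1.013359
r = 1.013359 − 1 = 1.3359%, i.e. 1.34%.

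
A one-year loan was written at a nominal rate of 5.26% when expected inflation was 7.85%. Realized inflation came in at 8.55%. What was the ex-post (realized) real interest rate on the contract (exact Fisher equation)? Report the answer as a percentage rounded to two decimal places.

Ex-post: (1 + 0.0526)/(1 + 0.0855) − 1 = -3.0309%
So the realized real rate is -3.03%.

-3.03%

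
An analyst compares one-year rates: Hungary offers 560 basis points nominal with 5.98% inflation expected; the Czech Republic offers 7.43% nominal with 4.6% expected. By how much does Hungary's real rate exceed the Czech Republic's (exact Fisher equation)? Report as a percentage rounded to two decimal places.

-3.06%

Hungary: (1 + 0.0560)/(1 + 0.0598) − 1 = -0.3586%
The Czech Republic: (1 + 0.0743)/(1 + 0.0460) − 1 = 2.7055%
Differential = -0.3586% − 2.7055% = -3.0641% → -3.06%.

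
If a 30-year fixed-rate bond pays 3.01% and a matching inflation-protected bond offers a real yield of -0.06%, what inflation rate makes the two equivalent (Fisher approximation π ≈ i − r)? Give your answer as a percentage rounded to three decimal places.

3.070%

π ≈ i − r = 3.01% − (-0.06%) → 3.070%.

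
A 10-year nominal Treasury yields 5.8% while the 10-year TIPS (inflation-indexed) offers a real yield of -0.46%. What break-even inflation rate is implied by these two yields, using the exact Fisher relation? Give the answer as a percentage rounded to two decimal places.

6.29%

(1 + π) = (1 + i)/(1 + r) = 1.05800 / 0.99540 = 1.062889
Break-even inflation = 1.062889 − 1 → 6.29%.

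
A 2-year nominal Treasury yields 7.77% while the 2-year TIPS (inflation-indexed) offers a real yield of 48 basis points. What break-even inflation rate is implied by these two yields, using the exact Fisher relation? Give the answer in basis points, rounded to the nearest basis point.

(1 + π) = (1 + i)/(1 + r) = 1.07770 / 1.00480 = 1.072552
Break-even inflation = 1.072552 − 1 → 726 basis points.

726 basis points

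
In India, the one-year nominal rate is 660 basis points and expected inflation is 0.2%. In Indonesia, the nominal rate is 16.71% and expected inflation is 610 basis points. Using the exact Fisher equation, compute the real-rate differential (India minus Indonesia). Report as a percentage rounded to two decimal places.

India: (1 + 0.0660)/(1 + 0.0020) − 1 = 6.3872%
Indonesia: (1 + 0.1671)/(1 + 0.0610) − 1 = 10.0000%
Differential = 6.3872% − 10.0000% = -3.6128% → -3.61%.

-3.61%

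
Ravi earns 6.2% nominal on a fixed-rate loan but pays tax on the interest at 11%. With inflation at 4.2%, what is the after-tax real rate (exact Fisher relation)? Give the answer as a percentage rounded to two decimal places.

After-tax nominal return = 6.2% × (1 − 0.11) = 5.5180%.
1 + r = 1.05518 / 1.04200 = 1.012649
After-tax real rate = 1.012649 − 1 → 1.26%.

1.26%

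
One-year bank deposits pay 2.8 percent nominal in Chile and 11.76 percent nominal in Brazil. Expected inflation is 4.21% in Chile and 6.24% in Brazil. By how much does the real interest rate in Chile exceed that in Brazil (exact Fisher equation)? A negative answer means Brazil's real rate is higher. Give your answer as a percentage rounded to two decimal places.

Chile: (1 + 0.0280)/(1 + 0.0421) − 1 = -1.3530%
Brazil: (1 + 0.1176)/(1 + 0.0624) − 1 = 5.1958%
Differential = -1.3530% − 5.1958% = -6.5488% → -6.55%.

-6.55%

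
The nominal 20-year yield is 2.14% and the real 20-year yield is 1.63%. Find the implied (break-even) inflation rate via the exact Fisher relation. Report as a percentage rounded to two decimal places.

(1 + π) = (1 + i)/(1 + r) = 1.02140 / 1.01630 = 1.005018
Break-even inflation = 1.005018 − 1 → 0.50%.

0.50%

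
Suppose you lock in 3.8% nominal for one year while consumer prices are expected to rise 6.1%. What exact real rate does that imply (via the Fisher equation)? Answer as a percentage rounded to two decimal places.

-2.17%

By the Fisher equation, 1 + r = (1 + i)/(1 + π).
1 + r = 1.03800 / 1.06100 = 0.978322
r = 0.978322 − 1 = -2.1678%, i.e. -2.17%.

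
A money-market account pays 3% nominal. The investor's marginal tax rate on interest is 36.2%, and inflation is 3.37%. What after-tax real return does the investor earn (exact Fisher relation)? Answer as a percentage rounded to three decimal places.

-1.409%

After-tax nominal return = 3% × (1 − 0.362) = 1.9140%.
1 + r = 1.01914 / 1.03370 = 0.9859147
After-tax real rate = 0.9859147 − 1 → -1.409%.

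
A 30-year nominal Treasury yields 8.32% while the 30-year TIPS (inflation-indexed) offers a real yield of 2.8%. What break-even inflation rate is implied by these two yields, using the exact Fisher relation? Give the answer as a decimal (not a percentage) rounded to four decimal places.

0.0537

(1 + π) = (1 + i)/(1 + r) = 1.08320 / 1.02800 = 1.053696
Break-even inflation = 1.053696 − 1 → 0.0537.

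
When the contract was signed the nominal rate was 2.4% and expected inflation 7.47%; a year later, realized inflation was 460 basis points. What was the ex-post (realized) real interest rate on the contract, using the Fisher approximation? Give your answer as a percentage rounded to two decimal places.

Ex-post: 2.4% − 4.6% = -2.200%
So the realized real rate is -2.20%.

-2.20%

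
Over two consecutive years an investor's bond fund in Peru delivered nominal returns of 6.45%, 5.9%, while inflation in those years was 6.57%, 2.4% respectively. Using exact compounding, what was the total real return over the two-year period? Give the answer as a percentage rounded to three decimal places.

Compound the nominal returns: 1.0645 × 1.0590 = 1.1273055.
Compound inflation: 1.0657 × 1.0240 = 1.0912768.
Deflate: 1.1273055 / 1.0912768 = 1.0330152.
Total real return = 1.0330152 − 1 → 3.302%.

3.302%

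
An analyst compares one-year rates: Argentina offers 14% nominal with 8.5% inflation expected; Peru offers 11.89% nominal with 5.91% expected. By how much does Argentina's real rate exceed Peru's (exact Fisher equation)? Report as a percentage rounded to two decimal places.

Argentina: (1 + 0.1400)/(1 + 0.0850) − 1 = 5.0691%
Peru: (1 + 0.1189)/(1 + 0.0591) − 1 = 5.6463%
Differential = 5.0691% − 5.6463% = -0.5772% → -0.58%.

-0.58%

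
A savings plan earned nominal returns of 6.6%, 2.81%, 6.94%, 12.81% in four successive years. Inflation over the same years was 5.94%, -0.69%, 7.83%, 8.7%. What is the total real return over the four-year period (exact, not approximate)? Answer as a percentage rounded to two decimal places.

Nominal growth factor = 1.0660 × 1.0281 × 1.0694 × 1.1281 = 1.322149
Price-level growth factor = 1.0594 × 0.9931 × 1.0783 × 1.0870 = 1.233168
Real growth factor = 1.322149 / 1.233168 = 1.072157
Total real return = 1.072157 − 1 → 7.22%.

7.22%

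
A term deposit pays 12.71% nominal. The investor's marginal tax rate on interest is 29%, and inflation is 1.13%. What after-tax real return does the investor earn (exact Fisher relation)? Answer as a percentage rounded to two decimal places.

After-tax nominal return = 12.71% × (1 − 0.29) = 9.0241%.
1 + r = 1.090241 / 1.01130 = 1.078059
After-tax real rate = 1.078059 − 1 → 7.81%.

7.81%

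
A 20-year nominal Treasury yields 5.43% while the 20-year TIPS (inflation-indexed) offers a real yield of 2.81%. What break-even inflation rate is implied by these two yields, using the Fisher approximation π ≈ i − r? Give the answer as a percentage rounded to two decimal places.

π ≈ i − r = 5.43% − 2.81% → 2.62%.

2.62%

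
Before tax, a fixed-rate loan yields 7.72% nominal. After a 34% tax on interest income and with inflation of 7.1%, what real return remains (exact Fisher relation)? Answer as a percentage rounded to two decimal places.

After-tax nominal return = 7.72% × (1 − 0.34) = 5.0952%.
1 + r = 1.050952 / 1.07100 = 0.981281
After-tax real rate = 0.981281 − 1 → -1.87%.

-1.87%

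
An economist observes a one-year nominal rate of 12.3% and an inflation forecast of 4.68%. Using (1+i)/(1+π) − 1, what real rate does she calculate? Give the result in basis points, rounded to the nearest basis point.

728 basis points

By the Fisher equation, 1 + r = (1 + i)/(1 + π).
1 + r = 1.12300 / 1.04680 = 1.072793
r = 1.072793 − 1 = 7.2793%, i.e. 728 basis points.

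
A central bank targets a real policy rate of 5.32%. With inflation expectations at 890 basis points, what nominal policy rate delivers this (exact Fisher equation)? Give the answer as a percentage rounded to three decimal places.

14.693%

(1 + i) = (1 + r)(1 + π) = 1.05320 × 1.08900 = 1.1469348
i = 1.1469348 − 1, so the required nominal rate is 14.693%.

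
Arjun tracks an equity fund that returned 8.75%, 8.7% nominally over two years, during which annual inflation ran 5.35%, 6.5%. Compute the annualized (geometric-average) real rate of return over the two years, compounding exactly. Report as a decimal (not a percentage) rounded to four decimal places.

Nominal growth factor = 1.0875 × 1.0870 = 1.18211250
Price-level growth factor = 1.0535 × 1.0650 = 1.12197750
Real growth factor = 1.18211250 / 1.12197750 = 1.05359733
Annualized real rate = 1.05359733^(1/2) − 1 = 2.6449% → 0.0264.

0.0264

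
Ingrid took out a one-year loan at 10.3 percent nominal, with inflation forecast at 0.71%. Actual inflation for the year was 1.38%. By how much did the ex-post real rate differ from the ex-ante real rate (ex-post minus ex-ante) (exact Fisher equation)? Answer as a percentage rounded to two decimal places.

Ex-ante: (1 + 0.1030)/(1 + 0.0071) − 1 = 9.5224%
Ex-post: (1 + 0.1030)/(1 + 0.0138) − 1 = 8.7986%
Difference (ex-post − ex-ante) = -0.7238% → -0.72%.

-0.72%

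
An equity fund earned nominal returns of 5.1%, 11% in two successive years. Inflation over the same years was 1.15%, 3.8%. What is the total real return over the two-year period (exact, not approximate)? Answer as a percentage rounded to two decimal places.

Compound the nominal returns: 1.0510 × 1.1100 = 1.166610.
Compound inflation: 1.0115 × 1.0380 = 1.049937.
Deflate: 1.166610 / 1.049937 = 1.111124.
Total real return = 1.111124 − 1 → 11.11%.

11.11%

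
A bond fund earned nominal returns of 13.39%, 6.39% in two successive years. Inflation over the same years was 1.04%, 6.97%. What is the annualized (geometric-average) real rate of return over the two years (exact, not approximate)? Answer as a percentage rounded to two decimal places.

Compound the nominal returns: 1.1339 × 1.0639 = 1.20635621.
Compound inflation: 1.0104 × 1.0697 = 1.08082488.
Deflate: 1.20635621 / 1.08082488 = 1.11614400.
Annualized real rate = 1.11614400^(1/2) − 1 = 5.6477% → 5.65%.

5.65%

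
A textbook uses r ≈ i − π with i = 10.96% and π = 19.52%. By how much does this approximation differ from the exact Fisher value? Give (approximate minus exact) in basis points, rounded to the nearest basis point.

-140 basis points

Approximate: r ≈ 10.960% − 19.520% = -8.5600%
Exact: (1 + 0.1096)/(1 + 0.1952) − 1 = -7.1620%
Error = -8.5600% − (-7.1620%) = -1.3980% → -140 basis points.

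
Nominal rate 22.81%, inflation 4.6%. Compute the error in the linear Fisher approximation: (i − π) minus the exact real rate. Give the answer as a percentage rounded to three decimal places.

0.801%

Approximate: r ≈ 22.810% − 4.600% = 18.2100%
Exact: (1 + 0.2281)/(1 + 0.0460) − 1 = 17.4092%
Error = 18.2100% − 17.4092% = 0.8008% → 0.801%.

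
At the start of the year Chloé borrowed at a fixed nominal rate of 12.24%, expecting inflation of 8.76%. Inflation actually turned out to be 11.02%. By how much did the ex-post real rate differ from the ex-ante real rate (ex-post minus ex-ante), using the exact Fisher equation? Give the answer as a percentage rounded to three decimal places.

Ex-ante: (1 + 0.1224)/(1 + 0.0876) − 1 = 3.1997%
Ex-post: (1 + 0.1224)/(1 + 0.1102) − 1 = 1.0989%
Difference (ex-post − ex-ante) = -2.1008% → -2.101%.

-2.101%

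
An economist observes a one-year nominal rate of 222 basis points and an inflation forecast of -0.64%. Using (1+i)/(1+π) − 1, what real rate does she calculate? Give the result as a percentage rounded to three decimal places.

By the Fisher relation, 1 + r = (1 + i)/(1 + π).
1 + r = 1.02220 / 0.99360 = 1.028784
r = 1.028784 − 1 = 2.8784%, i.e. 2.878%.

2.878%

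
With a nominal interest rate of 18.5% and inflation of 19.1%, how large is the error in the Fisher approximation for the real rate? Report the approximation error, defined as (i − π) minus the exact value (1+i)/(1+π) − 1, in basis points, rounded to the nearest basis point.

-10 basis points

Approximate: r ≈ 18.500% − 19.100% = -0.6000%
Exact: (1 + 0.1850)/(1 + 0.1910) − 1 = -0.5038%
Error = -0.6000% − (-0.5038%) = -0.0962% → -10 basis points.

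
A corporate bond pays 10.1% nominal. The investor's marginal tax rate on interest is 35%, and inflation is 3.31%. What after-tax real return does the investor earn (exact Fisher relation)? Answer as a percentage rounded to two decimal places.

3.15%

After-tax nominal return = 10.1% × (1 − 0.35) = 6.5650%.
1 + r = 1.06565 / 1.03310 = 1.031507
After-tax real rate = 1.031507 − 1 → 3.15%.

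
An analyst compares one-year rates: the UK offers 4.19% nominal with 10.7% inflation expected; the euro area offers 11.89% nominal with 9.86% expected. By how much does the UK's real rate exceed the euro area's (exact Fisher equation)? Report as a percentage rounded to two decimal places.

-7.73%

The UK: (1 + 0.0419)/(1 + 0.1070) − 1 = -5.8808%
The euro area: (1 + 0.1189)/(1 + 0.0986) − 1 = 1.8478%
Differential = -5.8808% − 1.8478% = -7.7286% → -7.73%.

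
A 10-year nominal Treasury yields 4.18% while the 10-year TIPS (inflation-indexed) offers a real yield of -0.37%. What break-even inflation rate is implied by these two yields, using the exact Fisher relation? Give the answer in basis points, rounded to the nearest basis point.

(1 + π) = (1 + i)/(1 + r) = 1.04180 / 0.99630 = 1.045669
Break-even inflation = 1.045669 − 1 → 457 basis points.

457 basis points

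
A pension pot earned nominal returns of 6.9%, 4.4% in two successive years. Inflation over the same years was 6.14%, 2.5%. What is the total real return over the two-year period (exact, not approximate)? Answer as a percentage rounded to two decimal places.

Compound the nominal returns: 1.0690 × 1.0440 = 1.116036.
Compound inflation: 1.0614 × 1.0250 = 1.087935.
Deflate: 1.116036 / 1.087935 = 1.025830.
Total real return = 1.025830 − 1 → 2.58%.

2.58%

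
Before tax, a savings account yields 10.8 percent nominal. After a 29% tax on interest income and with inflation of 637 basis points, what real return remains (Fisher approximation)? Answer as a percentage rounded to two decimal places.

1.30%

After-tax nominal return = 10.8% × (1 − 0.29) = 7.6680%.
r ≈ 7.6680% − 6.37% → 1.30%.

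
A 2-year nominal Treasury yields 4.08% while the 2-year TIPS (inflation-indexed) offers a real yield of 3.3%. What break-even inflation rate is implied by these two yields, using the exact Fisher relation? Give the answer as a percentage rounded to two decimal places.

0.76%

(1 + π) = (1 + i)/(1 + r) = 1.04080 / 1.03300 = 1.007551
Break-even inflation = 1.007551 − 1 → 0.76%.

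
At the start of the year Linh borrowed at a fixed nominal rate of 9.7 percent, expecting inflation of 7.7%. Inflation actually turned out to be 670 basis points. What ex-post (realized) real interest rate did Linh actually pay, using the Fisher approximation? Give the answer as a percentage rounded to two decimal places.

Ex-post: 9.7% − 6.7% = 3.000%
So the realized real rate is 3.00%.

3.00%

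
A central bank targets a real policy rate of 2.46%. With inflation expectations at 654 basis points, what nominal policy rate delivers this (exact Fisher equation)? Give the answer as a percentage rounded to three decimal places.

9.161%

(1 + i) = (1 + r)(1 + π) = 1.02460 × 1.06540 = 1.09160884
i = 1.09160884 − 1, so the required nominal rate is 9.161%.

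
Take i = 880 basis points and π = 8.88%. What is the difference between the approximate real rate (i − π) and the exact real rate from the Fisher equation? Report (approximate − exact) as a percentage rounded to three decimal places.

-0.007%

Approximate: r ≈ 8.800% − 8.880% = -0.0800%
Exact: (1 + 0.0880)/(1 + 0.0888) − 1 = -0.07348%
Error = -0.0800% − (-0.07348%) = -0.00652% → -0.007%.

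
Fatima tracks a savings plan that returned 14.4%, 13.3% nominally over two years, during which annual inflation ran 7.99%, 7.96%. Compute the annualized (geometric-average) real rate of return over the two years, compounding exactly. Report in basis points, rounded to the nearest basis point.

Nominal growth factor = 1.1440 × 1.1330 = 1.29615200
Price-level growth factor = 1.0799 × 1.0796 = 1.16586004
Real growth factor = 1.29615200 / 1.16586004 = 1.11175609
Annualized real rate = 1.11175609^(1/2) − 1 = 5.4398% → 544 basis points.

544 basis points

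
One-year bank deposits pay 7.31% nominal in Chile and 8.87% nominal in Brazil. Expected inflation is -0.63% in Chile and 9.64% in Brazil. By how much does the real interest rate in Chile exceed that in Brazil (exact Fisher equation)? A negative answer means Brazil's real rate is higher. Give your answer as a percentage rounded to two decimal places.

8.69%

Chile: (1 + 0.0731)/(1 − 0.0063) − 1 = 7.9903%
Brazil: (1 + 0.0887)/(1 + 0.0964) − 1 = -0.7023%
Differential = 7.9903% − (-0.7023%) = 8.6926% → 8.69%.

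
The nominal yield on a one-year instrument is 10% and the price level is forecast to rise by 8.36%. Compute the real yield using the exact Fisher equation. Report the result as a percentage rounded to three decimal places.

By the Fisher equation, 1 + r = (1 + i)/(1 + π).
1 + r = 1.10000 / 1.08360 = 1.0151347
r = 1.0151347 − 1 = 1.51347%, i.e. 1.513%.

1.513%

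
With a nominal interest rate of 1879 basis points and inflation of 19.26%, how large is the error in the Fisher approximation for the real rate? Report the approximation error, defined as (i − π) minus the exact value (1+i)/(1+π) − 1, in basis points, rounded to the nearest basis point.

-8 basis points

Approximate: r ≈ 18.790% − 19.260% = -0.4700%
Exact: (1 + 0.1879)/(1 + 0.1926) − 1 = -0.3941%
Error = -0.4700% − (-0.3941%) = -0.0759% → -8 basis points.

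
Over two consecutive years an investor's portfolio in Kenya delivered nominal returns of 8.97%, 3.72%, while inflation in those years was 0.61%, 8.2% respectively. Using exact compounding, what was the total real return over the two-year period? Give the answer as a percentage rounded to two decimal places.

Compound the nominal returns: 1.0897 × 1.0372 = 1.130237.
Compound inflation: 1.0061 × 1.0820 = 1.088600.
Deflate: 1.130237 / 1.088600 = 1.038248.
Total real return = 1.038248 − 1 → 3.82%.

3.82%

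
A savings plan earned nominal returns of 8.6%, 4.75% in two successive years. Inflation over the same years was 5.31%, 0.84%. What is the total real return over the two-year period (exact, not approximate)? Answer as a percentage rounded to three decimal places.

Compound the nominal returns: 1.0860 × 1.0475 = 1.137585.
Compound inflation: 1.0531 × 1.0084 = 1.061946.
Deflate: 1.137585 / 1.061946 = 1.071227.
Total real return = 1.071227 − 1 → 7.123%.

7.123%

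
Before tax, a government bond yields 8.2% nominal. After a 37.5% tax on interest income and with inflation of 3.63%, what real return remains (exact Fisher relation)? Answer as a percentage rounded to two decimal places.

After-tax nominal return = 8.2% × (1 − 0.375) = 5.1250%.
1 + r = 1.05125 / 1.03630 = 1.014426
After-tax real rate = 1.014426 − 1 → 1.44%.

1.44%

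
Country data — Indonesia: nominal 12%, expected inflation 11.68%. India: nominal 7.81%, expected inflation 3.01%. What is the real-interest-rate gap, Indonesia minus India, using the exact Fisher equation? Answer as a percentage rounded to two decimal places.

Indonesia: (1 + 0.1200)/(1 + 0.1168) − 1 = 0.2865%
India: (1 + 0.0781)/(1 + 0.0301) − 1 = 4.6597%
Differential = 0.2865% − 4.6597% = -4.3732% → -4.37%.

-4.37%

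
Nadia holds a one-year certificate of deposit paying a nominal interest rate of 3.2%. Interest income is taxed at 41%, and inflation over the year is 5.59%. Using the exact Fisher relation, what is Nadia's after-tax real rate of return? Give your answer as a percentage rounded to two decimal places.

-3.51%

After-tax nominal return = 3.2% × (1 − 0.41) = 1.8880%.
1 + r = 1.01888 / 1.05590 = 0.964940
After-tax real rate = 0.964940 − 1 → -3.51%.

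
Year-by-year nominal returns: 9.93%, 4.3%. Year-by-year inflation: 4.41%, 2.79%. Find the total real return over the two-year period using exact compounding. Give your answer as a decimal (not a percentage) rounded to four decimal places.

0.0683

Compound the nominal returns: 1.0993 × 1.0430 = 1.146570.
Compound inflation: 1.0441 × 1.0279 = 1.073230.
Deflate: 1.146570 / 1.073230 = 1.068335.
Total real return = 1.068335 − 1 → 0.0683.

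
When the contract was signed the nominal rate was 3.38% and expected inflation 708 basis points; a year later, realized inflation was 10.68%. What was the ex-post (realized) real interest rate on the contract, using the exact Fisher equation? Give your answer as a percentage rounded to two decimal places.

-6.60%

Ex-post: (1 + 0.0338)/(1 + 0.1068) − 1 = -6.5956%
So the realized real rate is -6.60%.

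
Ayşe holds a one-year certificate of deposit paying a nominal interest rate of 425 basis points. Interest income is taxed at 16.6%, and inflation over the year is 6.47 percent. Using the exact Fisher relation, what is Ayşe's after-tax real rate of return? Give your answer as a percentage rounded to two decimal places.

After-tax nominal return = 4.25% × (1 − 0.166) = 3.5445%.
1 + r = 1.035445 / 1.06470 = 0.972523
After-tax real rate = 0.972523 − 1 → -2.75%.

-2.75%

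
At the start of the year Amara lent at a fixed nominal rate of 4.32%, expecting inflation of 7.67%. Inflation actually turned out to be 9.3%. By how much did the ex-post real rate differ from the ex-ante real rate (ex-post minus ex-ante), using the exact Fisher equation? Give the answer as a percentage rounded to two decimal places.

Ex-ante: (1 + 0.0432)/(1 + 0.0767) − 1 = -3.1114%
Ex-post: (1 + 0.0432)/(1 + 0.0930) − 1 = -4.5563%
Difference (ex-post − ex-ante) = -1.4449% → -1.44%.

-1.44%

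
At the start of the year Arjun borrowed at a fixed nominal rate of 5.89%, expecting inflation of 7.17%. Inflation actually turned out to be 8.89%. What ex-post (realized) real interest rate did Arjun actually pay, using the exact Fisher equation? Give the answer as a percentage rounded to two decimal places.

Ex-post: (1 + 0.0589)/(1 + 0.0889) − 1 = -2.7551%
So the realized real rate is -2.76%.

-2.76%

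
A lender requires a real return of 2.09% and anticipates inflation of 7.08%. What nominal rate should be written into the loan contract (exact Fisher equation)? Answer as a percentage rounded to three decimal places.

9.318%

(1 + i) = (1 + r)(1 + π) = 1.02090 × 1.07080 = 1.09317972
i = 1.09317972 − 1, so the required nominal rate is 9.318%.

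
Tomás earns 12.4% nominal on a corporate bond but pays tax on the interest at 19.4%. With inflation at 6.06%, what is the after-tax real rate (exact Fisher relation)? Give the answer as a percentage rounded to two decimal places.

After-tax nominal return = 12.4% × (1 − 0.194) = 9.9944%.
1 + r = 1.099944 / 1.06060 = 1.037096
After-tax real rate = 1.037096 − 1 → 3.71%.

3.71%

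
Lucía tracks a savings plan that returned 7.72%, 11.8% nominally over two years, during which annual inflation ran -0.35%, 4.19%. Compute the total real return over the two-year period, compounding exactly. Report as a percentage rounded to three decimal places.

Compound the nominal returns: 1.0772 × 1.1180 = 1.204310.
Compound inflation: 0.9965 × 1.0419 = 1.038253.
Deflate: 1.204310 / 1.038253 = 1.159938.
Total real return = 1.159938 − 1 → 15.994%.

15.994%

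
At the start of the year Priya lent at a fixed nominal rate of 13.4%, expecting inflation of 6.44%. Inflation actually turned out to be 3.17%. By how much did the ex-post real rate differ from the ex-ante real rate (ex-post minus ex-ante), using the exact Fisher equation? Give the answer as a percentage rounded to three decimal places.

Ex-ante: (1 + 0.1340)/(1 + 0.0644) − 1 = 6.5389%
Ex-post: (1 + 0.1340)/(1 + 0.0317) − 1 = 9.9157%
Difference (ex-post − ex-ante) = 3.3768% → 3.377%.

3.377%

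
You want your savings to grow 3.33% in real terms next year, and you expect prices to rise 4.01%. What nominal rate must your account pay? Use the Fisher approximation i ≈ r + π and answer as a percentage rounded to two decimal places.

i ≈ r + π = 3.33% + 4.01% = 7.34%.

7.34%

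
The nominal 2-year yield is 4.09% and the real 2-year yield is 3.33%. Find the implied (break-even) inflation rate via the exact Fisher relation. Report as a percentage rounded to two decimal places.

(1 + π) = (1 + i)/(1 + r) = 1.04090 / 1.03330 = 1.007355
Break-even inflation = 1.007355 − 1 → 0.74%.

0.74%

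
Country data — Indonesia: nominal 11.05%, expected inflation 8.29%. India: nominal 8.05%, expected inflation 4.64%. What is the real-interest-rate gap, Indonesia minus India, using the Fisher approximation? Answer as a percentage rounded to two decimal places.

-0.65%

Indonesia: 11.05% − 8.29% = 2.760%
India: 8.05% − 4.64% = 3.410%
Differential = -0.650% → -0.65%.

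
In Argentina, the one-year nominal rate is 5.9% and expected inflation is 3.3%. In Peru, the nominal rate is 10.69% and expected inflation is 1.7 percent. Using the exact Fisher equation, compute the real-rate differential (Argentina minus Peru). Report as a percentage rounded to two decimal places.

Argentina: (1 + 0.0590)/(1 + 0.0330) − 1 = 2.5169%
Peru: (1 + 0.1069)/(1 + 0.0170) − 1 = 8.8397%
Differential = 2.5169% − 8.8397% = -6.3228% → -6.32%.

-6.32%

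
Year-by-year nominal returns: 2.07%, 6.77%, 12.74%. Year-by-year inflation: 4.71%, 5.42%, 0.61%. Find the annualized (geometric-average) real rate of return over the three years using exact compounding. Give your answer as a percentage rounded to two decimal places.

Compound the nominal returns: 1.0207 × 1.0677 × 1.1274 = 1.22864209.
Compound inflation: 1.0471 × 1.0542 × 1.0061 = 1.11058632.
Deflate: 1.22864209 / 1.11058632 = 1.10630040.
Annualized real rate = 1.10630040^(1/3) − 1 = 3.4247% → 3.42%.

3.42%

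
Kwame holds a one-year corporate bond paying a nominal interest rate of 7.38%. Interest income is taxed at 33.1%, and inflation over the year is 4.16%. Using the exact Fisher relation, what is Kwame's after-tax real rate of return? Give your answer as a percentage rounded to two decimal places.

After-tax nominal return = 7.38% × (1 − 0.331) = 4.93722%.
1 + r = 1.0493722 / 1.04160 = 1.007462
After-tax real rate = 1.007462 − 1 → 0.75%.

0.75%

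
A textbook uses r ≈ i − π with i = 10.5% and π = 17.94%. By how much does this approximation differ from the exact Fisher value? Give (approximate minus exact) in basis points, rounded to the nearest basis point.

Approximate: r ≈ 10.500% − 17.940% = -7.4400%
Exact: (1 + 0.1050)/(1 + 0.1794) − 1 = -6.3083%
Error = -7.4400% − (-6.3083%) = -1.1317% → -113 basis points.

-113 basis points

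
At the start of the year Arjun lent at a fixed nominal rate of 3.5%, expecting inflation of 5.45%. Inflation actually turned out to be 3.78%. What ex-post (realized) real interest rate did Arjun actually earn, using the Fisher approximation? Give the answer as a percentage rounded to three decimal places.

Ex-post: 3.5% − 3.78% = -0.280%
So the realized real rate is -0.280%.

-0.280%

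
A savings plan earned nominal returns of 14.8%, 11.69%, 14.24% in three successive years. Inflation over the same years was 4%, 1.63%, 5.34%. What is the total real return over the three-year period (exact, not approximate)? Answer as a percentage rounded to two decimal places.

31.56%

Nominal growth factor = 1.1480 × 1.1169 × 1.1424 = 1.464787
Price-level growth factor = 1.0400 × 1.0163 × 1.0534 = 1.113393
Real growth factor = 1.464787 / 1.113393 = 1.315606
Total real return = 1.315606 − 1 → 31.56%.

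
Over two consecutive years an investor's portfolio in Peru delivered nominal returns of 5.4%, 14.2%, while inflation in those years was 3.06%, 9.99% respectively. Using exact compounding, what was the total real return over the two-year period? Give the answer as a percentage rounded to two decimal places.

6.19%

Nominal growth factor = 1.0540 × 1.1420 = 1.2036680
Price-level growth factor = 1.0306 × 1.0999 = 1.1335569
Real growth factor = 1.2036680 / 1.1335569 = 1.0618505
Total real return = 1.0618505 − 1 → 6.19%.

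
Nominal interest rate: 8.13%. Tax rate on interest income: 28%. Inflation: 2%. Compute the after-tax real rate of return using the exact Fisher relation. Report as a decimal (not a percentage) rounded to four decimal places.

After-tax nominal return = 8.13% × (1 − 0.28) = 5.8536%.
1 + r = 1.058536 / 1.02000 = 1.037780
After-tax real rate = 1.037780 − 1 → 0.0378.

0.0378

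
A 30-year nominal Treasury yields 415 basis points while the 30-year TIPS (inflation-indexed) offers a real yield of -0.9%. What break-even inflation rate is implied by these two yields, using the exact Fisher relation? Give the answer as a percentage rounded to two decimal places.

(1 + π) = (1 + i)/(1 + r) = 1.04150 / 0.99100 = 1.050959
Break-even inflation = 1.050959 − 1 → 5.10%.

5.10%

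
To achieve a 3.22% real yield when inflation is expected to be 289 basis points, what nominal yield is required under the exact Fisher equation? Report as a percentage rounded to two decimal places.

(1 + i) = (1 + r)(1 + π) = 1.03220 × 1.02890 = 1.06203058
i = 1.06203058 − 1, so the required nominal rate is 6.20%.

6.20%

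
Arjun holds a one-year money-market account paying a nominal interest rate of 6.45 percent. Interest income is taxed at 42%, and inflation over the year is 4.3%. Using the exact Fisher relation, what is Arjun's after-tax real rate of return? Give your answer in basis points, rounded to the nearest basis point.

-54 basis points

After-tax nominal return = 6.45% × (1 − 0.42) = 3.7410%.
1 + r = 1.03741 / 1.04300 = 0.994640
After-tax real rate = 0.994640 − 1 → -54 basis points.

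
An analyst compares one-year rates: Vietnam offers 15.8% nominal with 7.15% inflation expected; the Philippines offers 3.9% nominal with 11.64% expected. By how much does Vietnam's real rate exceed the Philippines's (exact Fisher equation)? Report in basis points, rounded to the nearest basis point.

Vietnam: (1 + 0.1580)/(1 + 0.0715) − 1 = 8.0728%
The Philippines: (1 + 0.0390)/(1 + 0.1164) − 1 = -6.9330%
Differential = 8.0728% − (-6.9330%) = 15.0058% → 1501 basis points.

1501 basis points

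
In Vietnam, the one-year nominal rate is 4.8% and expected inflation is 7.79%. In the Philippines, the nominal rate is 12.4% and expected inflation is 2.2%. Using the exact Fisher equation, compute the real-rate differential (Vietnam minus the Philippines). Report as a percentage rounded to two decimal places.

Vietnam: (1 + 0.0480)/(1 + 0.0779) − 1 = -2.7739%
The Philippines: (1 + 0.1240)/(1 + 0.0220) − 1 = 9.9804%
Differential = -2.7739% − 9.9804% = -12.7543% → -12.75%.

-12.75%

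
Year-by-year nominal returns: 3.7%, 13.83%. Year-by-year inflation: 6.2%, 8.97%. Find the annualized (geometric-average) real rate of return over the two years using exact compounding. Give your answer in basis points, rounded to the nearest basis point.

100 basis points

Nominal growth factor = 1.0370 × 1.1383 = 1.18041710
Price-level growth factor = 1.0620 × 1.0897 = 1.15726140
Real growth factor = 1.18041710 / 1.15726140 = 1.02000905
Annualized real rate = 1.02000905^(1/2) − 1 = 0.9955% → 100 basis points.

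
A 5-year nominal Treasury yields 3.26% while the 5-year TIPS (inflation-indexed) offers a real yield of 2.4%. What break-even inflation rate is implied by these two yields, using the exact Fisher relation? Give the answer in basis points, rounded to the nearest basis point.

(1 + π) = (1 + i)/(1 + r) = 1.03260 / 1.02400 = 1.008398
Break-even inflation = 1.008398 − 1 → 84 basis points.

84 basis points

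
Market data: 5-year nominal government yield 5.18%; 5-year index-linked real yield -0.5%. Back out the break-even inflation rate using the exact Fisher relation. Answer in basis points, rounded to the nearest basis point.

571 basis points

(1 + π) = (1 + i)/(1 + r) = 1.05180 / 0.99500 = 1.057085
Break-even inflation = 1.057085 − 1 → 571 basis points.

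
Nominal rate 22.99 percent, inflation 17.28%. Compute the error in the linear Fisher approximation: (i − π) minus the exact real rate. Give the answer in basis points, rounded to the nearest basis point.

Approximate: r ≈ 22.990% − 17.280% = 5.7100%
Exact: (1 + 0.2299)/(1 + 0.1728) − 1 = 4.8687%
Error = 5.7100% − 4.8687% = 0.8413% → 84 basis points.

84 basis points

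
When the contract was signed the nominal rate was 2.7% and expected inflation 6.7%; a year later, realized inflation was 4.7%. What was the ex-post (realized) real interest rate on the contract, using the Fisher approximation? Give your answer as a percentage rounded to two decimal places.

Ex-post: 2.7% − 4.7% = -2.000%
So the realized real rate is -2.00%.

-2.00%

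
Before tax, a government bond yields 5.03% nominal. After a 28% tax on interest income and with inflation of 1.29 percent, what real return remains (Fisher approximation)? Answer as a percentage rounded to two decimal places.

2.33%

After-tax nominal return = 5.03% × (1 − 0.28) = 3.6216%.
r ≈ 3.6216% − 1.29% → 2.33%.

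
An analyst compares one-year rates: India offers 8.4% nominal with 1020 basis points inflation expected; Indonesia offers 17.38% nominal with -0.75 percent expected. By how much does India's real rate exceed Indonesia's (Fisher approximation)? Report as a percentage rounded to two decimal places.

-19.93%

India: 8.4% − 10.2% = -1.800%
Indonesia: 17.38% − (-0.75%) = 18.130%
Differential = -19.930% → -19.93%.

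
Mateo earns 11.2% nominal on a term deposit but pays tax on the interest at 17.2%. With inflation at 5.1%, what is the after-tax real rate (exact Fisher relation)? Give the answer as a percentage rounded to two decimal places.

3.97%

After-tax nominal return = 11.2% × (1 − 0.172) = 9.2736%.
1 + r = 1.092736 / 1.05100 = 1.039711
After-tax real rate = 1.039711 − 1 → 3.97%.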